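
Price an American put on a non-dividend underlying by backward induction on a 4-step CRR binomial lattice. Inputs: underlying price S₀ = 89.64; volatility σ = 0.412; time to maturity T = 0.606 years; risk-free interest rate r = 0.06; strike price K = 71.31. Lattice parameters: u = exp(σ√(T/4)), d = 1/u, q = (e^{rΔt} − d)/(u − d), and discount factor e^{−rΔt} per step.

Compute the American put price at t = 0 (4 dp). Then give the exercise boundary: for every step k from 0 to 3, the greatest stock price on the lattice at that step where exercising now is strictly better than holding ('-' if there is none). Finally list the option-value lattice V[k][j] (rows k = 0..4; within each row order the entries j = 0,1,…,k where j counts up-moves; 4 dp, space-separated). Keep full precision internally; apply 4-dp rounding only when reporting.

price = 3.2584
boundary = - - - 55.4074
tree:
3.2584
5.6470 0.8166
9.6003 1.6106 0.0000
15.9026 3.1766 0.0000 0.0000
24.1120 6.2652 0.0000 0.0000 0.0000

Δt=0.15150, u=1.17394, d=0.85183, q=0.48834, disc=e^(-rΔt)=0.99095
k=4 terminal: V=max(K-S,0) → 24.1120 6.2652 0.0000 0.0000 0.0000
k=3: j=0 S=55.4074 intr=15.9026 cont=15.2573 V=15.9026[EX]; j=1 S=76.3585 intr=0.0000 cont=3.1766 V=3.1766[hold]; j=2 S=105.2317 intr=0.0000 cont=0.0000 V=0.0000[hold]; j=3 S=145.0227 intr=0.0000 cont=0.0000 V=0.0000[hold]  S*(3)=55.4074
k=2: j=0 S=65.0448 intr=6.2652 cont=9.6003 V=9.6003[hold]; j=1 S=89.6400 intr=0.0000 cont=1.6106 V=1.6106[hold]; j=2 S=123.5353 intr=0.0000 cont=0.0000 V=0.0000[hold]  S*(2)=-
k=1: j=0 S=76.3585 intr=0.0000 cont=5.6470 V=5.6470[hold]; j=1 S=105.2317 intr=0.0000 cont=0.8166 V=0.8166[hold]  S*(1)=-
k=0: j=0 S=89.6400 intr=0.0000 cont=3.2584 V=3.2584[hold]  S*(0)=-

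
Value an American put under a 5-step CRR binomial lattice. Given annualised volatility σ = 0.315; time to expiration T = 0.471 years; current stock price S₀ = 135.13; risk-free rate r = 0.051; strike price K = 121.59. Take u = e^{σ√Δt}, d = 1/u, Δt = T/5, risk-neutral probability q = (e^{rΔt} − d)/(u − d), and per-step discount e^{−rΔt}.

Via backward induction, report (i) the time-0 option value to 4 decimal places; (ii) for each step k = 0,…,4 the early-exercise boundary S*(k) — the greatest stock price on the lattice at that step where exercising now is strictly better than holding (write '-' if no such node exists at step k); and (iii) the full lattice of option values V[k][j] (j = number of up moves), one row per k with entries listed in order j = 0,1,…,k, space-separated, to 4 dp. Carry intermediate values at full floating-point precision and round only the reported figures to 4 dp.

params: Δt=0.09420 u=1.10151 d=0.90785 q=0.50072 e^(-rΔt)=0.99521
t_5 payoffs: 38.2576 20.4811 0.0000 0.0000 0.0000 0.0000
t_4: node(4,0) S=91.7913 payoff=29.7987 vs cont=29.2159 → 29.7987 [stop]  node(4,1) S=111.3722 payoff=10.2178 vs cont=10.1769 → 10.2178 [stop]  node(4,2) S=135.1300 payoff=0.0000 vs cont=0.0000 → 0.0000 [wait]  node(4,3) S=163.9558 payoff=0.0000 vs cont=0.0000 → 0.0000 [wait]  node(4,4) S=198.9307 payoff=0.0000 vs cont=0.0000 → 0.0000 [wait]  ⇒ S*(4)=111.3722
t_3: node(3,0) S=101.1089 payoff=20.4811 vs cont=19.8984 → 20.4811 [stop]  node(3,1) S=122.6773 payoff=0.0000 vs cont=5.0771 → 5.0771 [wait]  node(3,2) S=148.8467 payoff=0.0000 vs cont=0.0000 → 0.0000 [wait]  node(3,3) S=180.5986 payoff=0.0000 vs cont=0.0000 → 0.0000 [wait]  ⇒ S*(3)=101.1089
t_2: node(2,0) S=111.3722 payoff=10.2178 vs cont=12.7069 → 12.7069 [wait]  node(2,1) S=135.1300 payoff=0.0000 vs cont=2.5228 → 2.5228 [wait]  node(2,2) S=163.9558 payoff=0.0000 vs cont=0.0000 → 0.0000 [wait]  ⇒ S*(2)=-
t_1: node(1,0) S=122.6773 payoff=0.0000 vs cont=7.5711 → 7.5711 [wait]  node(1,1) S=148.8467 payoff=0.0000 vs cont=1.2536 → 1.2536 [wait]  ⇒ S*(1)=-
t_0: node(0,0) S=135.1300 payoff=0.0000 vs cont=4.3867 → 4.3867 [wait]  ⇒ S*(0)=-

price = 4.3867
boundary = - - - 101.1089 111.3722
tree:
4.3867
7.5711 1.2536
12.7069 2.5228 0.0000
20.4811 5.0771 0.0000 0.0000
29.7987 10.2178 0.0000 0.0000 0.0000
38.2576 20.4811 0.0000 0.0000 0.0000 0.0000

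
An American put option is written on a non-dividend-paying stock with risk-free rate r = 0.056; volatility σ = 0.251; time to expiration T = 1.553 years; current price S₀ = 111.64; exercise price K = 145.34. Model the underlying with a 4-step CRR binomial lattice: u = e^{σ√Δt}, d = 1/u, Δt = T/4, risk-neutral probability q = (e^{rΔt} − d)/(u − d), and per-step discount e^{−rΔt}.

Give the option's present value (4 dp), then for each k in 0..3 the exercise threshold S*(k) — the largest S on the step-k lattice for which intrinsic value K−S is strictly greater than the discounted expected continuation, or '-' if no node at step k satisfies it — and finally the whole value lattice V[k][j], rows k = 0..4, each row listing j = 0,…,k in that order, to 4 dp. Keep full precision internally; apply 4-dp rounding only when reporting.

price = 33.7000
boundary = 111.6400 95.4767 111.6400 95.4767
tree:
33.7000
49.8633 19.1544
63.6865 33.7000 7.0983
75.5084 49.8633 15.4665 0.0000
85.6186 63.6865 33.7000 0.0000 0.0000

Δt=0.38825  u=1.16929  d=0.85522  q=0.53096  discount=0.97849
step 4 (expiry): payoffs max(K−S,0) = 85.6186 63.6865 33.7000 0.0000 0.0000
step 3: (k=3,j=0): S=69.8316, (K−S)⁺=75.5084, hold=72.3825 ⇒ V=75.5084 exercise | (k=3,j=1): S=95.4767, (K−S)⁺=49.8633, hold=46.7374 ⇒ V=49.8633 exercise | (k=3,j=2): S=130.5396, (K−S)⁺=14.8004, hold=15.4665 ⇒ V=15.4665 continue | (k=3,j=3): S=178.4791, (K−S)⁺=0.0000, hold=0.0000 ⇒ V=0.0000 continue  boundary S*=95.4767
step 2: (k=2,j=0): S=81.6535, (K−S)⁺=63.6865, hold=60.5606 ⇒ V=63.6865 exercise | (k=2,j=1): S=111.6400, (K−S)⁺=33.7000, hold=30.9202 ⇒ V=33.7000 exercise | (k=2,j=2): S=152.6388, (K−S)⁺=0.0000, hold=7.0983 ⇒ V=7.0983 continue  boundary S*=111.6400
step 1: (k=1,j=0): S=95.4767, (K−S)⁺=49.8633, hold=46.7374 ⇒ V=49.8633 exercise | (k=1,j=1): S=130.5396, (K−S)⁺=14.8004, hold=19.1544 ⇒ V=19.1544 continue  boundary S*=95.4767
step 0: (k=0,j=0): S=111.6400, (K−S)⁺=33.7000, hold=32.8363 ⇒ V=33.7000 exercise  boundary S*=111.6400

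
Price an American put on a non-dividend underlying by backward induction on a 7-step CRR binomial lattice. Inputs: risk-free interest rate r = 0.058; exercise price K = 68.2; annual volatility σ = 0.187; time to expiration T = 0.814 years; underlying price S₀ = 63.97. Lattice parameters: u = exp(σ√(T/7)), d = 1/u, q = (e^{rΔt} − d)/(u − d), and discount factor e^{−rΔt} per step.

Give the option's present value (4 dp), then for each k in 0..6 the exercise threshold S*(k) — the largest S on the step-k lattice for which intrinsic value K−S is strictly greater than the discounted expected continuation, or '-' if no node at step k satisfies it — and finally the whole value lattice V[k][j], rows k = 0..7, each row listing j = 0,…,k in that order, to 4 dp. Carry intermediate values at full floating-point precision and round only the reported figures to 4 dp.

price = 5.4770
boundary = - - 56.3103 60.0181 56.3103 60.0181 63.9700
tree:
5.4770
8.2386 3.1659
11.8897 5.1956 1.4564
15.3684 8.1819 2.6872 0.4140
18.6322 11.8897 4.8020 0.8983 0.0017
21.6944 15.3684 8.1819 1.9493 0.0038 0.0000
24.5674 18.6322 11.8897 4.2300 0.0082 0.0000 0.0000
27.2629 21.6944 15.3684 8.1819 0.0179 0.0000 0.0000 0.0000

Δt=0.11629  u=1.06585  d=0.93822  q=0.53709  discount=0.99328
step 7 (expiry): payoffs max(K−S,0) = 27.2629 21.6944 15.3684 8.1819 0.0179 0.0000 0.0000 0.0000
step 6: (k=6,j=0): S=43.6326, (K−S)⁺=24.5674, hold=24.1090 ⇒ V=24.5674 exercise | (k=6,j=1): S=49.5678, (K−S)⁺=18.6322, hold=18.1738 ⇒ V=18.6322 exercise | (k=6,j=2): S=56.3103, (K−S)⁺=11.8897, hold=11.4313 ⇒ V=11.8897 exercise | (k=6,j=3): S=63.9700, (K−S)⁺=4.2300, hold=3.7716 ⇒ V=4.2300 exercise | (k=6,j=4): S=72.6716, (K−S)⁺=0.0000, hold=0.0082 ⇒ V=0.0082 continue | (k=6,j=5): S=82.5569, (K−S)⁺=0.0000, hold=0.0000 ⇒ V=0.0000 continue | (k=6,j=6): S=93.7868, (K−S)⁺=0.0000, hold=0.0000 ⇒ V=0.0000 continue  boundary S*=63.9700
step 5: (k=5,j=0): S=46.5056, (K−S)⁺=21.6944, hold=21.2360 ⇒ V=21.6944 exercise | (k=5,j=1): S=52.8316, (K−S)⁺=15.3684, hold=14.9100 ⇒ V=15.3684 exercise | (k=5,j=2): S=60.0181, (K−S)⁺=8.1819, hold=7.7235 ⇒ V=8.1819 exercise | (k=5,j=3): S=68.1821, (K−S)⁺=0.0179, hold=1.9493 ⇒ V=1.9493 continue | (k=5,j=4): S=77.4567, (K−S)⁺=0.0000, hold=0.0038 ⇒ V=0.0038 continue | (k=5,j=5): S=87.9929, (K−S)⁺=0.0000, hold=0.0000 ⇒ V=0.0000 continue  boundary S*=60.0181
step 4: (k=4,j=0): S=49.5678, (K−S)⁺=18.6322, hold=18.1738 ⇒ V=18.6322 exercise | (k=4,j=1): S=56.3103, (K−S)⁺=11.8897, hold=11.4313 ⇒ V=11.8897 exercise | (k=4,j=2): S=63.9700, (K−S)⁺=4.2300, hold=4.8020 ⇒ V=4.8020 continue | (k=4,j=3): S=72.6716, (K−S)⁺=0.0000, hold=0.8983 ⇒ V=0.8983 continue | (k=4,j=4): S=82.5569, (K−S)⁺=0.0000, hold=0.0017 ⇒ V=0.0017 continue  boundary S*=56.3103
step 3: (k=3,j=0): S=52.8316, (K−S)⁺=15.3684, hold=14.9100 ⇒ V=15.3684 exercise | (k=3,j=1): S=60.0181, (K−S)⁺=8.1819, hold=8.0286 ⇒ V=8.1819 exercise | (k=3,j=2): S=68.1821, (K−S)⁺=0.0179, hold=2.6872 ⇒ V=2.6872 continue | (k=3,j=3): S=77.4567, (K−S)⁺=0.0000, hold=0.4140 ⇒ V=0.4140 continue  boundary S*=60.0181
step 2: (k=2,j=0): S=56.3103, (K−S)⁺=11.8897, hold=11.4313 ⇒ V=11.8897 exercise | (k=2,j=1): S=63.9700, (K−S)⁺=4.2300, hold=5.1956 ⇒ V=5.1956 continue | (k=2,j=2): S=72.6716, (K−S)⁺=0.0000, hold=1.4564 ⇒ V=1.4564 continue  boundary S*=56.3103
step 1: (k=1,j=0): S=60.0181, (K−S)⁺=8.1819, hold=8.2386 ⇒ V=8.2386 continue | (k=1,j=1): S=68.1821, (K−S)⁺=0.0179, hold=3.1659 ⇒ V=3.1659 continue  boundary S*=-
step 0: (k=0,j=0): S=63.9700, (K−S)⁺=4.2300, hold=5.4770 ⇒ V=5.4770 continue  boundary S*=-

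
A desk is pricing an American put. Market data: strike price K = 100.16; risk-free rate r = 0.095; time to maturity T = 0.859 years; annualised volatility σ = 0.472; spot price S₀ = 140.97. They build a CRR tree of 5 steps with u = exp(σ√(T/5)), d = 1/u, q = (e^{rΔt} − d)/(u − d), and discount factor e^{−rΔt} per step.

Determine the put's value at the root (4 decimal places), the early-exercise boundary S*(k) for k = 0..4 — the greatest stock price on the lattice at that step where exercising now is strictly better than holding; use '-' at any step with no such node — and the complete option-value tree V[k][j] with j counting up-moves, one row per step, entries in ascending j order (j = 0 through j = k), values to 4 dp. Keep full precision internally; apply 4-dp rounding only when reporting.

price = 4.8238
boundary = - - - - 64.4567
tree:
4.8238
8.3611 1.3475
14.1364 2.7017 0.0000
23.0752 5.4168 0.0000 0.0000
35.7033 10.8605 0.0000 0.0000 0.0000
47.1566 21.7750 0.0000 0.0000 0.0000 0.0000

Δt=0.17180  u=1.21609  d=0.82231  q=0.49303  discount=0.98381
step 5 (expiry): payoffs max(K−S,0) = 47.1566 21.7750 0.0000 0.0000 0.0000 0.0000
step 4: (k=4,j=0): S=64.4567, (K−S)⁺=35.7033, hold=34.0818 ⇒ V=35.7033 exercise | (k=4,j=1): S=95.3230, (K−S)⁺=4.8370, hold=10.8605 ⇒ V=10.8605 continue | (k=4,j=2): S=140.9700, (K−S)⁺=0.0000, hold=0.0000 ⇒ V=0.0000 continue | (k=4,j=3): S=208.4759, (K−S)⁺=0.0000, hold=0.0000 ⇒ V=0.0000 continue | (k=4,j=4): S=308.3081, (K−S)⁺=0.0000, hold=0.0000 ⇒ V=0.0000 continue  boundary S*=64.4567
step 3: (k=3,j=0): S=78.3850, (K−S)⁺=21.7750, hold=23.0752 ⇒ V=23.0752 continue | (k=3,j=1): S=115.9210, (K−S)⁺=0.0000, hold=5.4168 ⇒ V=5.4168 continue | (k=3,j=2): S=171.4318, (K−S)⁺=0.0000, hold=0.0000 ⇒ V=0.0000 continue | (k=3,j=3): S=253.5248, (K−S)⁺=0.0000, hold=0.0000 ⇒ V=0.0000 continue  boundary S*=-
step 2: (k=2,j=0): S=95.3230, (K−S)⁺=4.8370, hold=14.1364 ⇒ V=14.1364 continue | (k=2,j=1): S=140.9700, (K−S)⁺=0.0000, hold=2.7017 ⇒ V=2.7017 continue | (k=2,j=2): S=208.4759, (K−S)⁺=0.0000, hold=0.0000 ⇒ V=0.0000 continue  boundary S*=-
step 1: (k=1,j=0): S=115.9210, (K−S)⁺=0.0000, hold=8.3611 ⇒ V=8.3611 continue | (k=1,j=1): S=171.4318, (K−S)⁺=0.0000, hold=1.3475 ⇒ V=1.3475 continue  boundary S*=-
step 0: (k=0,j=0): S=140.9700, (K−S)⁺=0.0000, hold=4.8238 ⇒ V=4.8238 continue  boundary S*=-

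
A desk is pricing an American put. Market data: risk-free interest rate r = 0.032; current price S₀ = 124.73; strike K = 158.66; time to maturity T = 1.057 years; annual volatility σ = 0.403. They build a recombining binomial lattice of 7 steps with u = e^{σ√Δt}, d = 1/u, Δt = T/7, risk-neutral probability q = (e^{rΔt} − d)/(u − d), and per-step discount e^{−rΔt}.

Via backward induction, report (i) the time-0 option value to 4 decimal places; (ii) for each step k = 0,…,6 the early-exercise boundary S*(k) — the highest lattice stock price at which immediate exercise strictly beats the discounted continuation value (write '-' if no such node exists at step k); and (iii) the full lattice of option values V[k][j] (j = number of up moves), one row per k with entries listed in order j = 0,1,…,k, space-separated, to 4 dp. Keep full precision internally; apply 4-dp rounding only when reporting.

price = 41.5318
boundary = - - 91.1904 77.9720 91.1904 106.6498 124.7300
tree:
41.5318
53.8420 28.4206
67.4696 39.4077 16.6306
80.6880 52.6931 25.2028 7.3757
91.9904 67.4696 36.9841 12.5070 1.8095
101.6545 80.6880 52.0102 20.8408 3.4722 0.0000
109.9177 91.9904 67.4696 33.9300 6.6627 0.0000 0.0000
116.9831 101.6545 80.6880 52.0102 12.7847 0.0000 0.0000 0.0000

params: Δt=0.15100 u=1.16953 d=0.85505 q=0.47633 e^(-rΔt)=0.99518
t_7 payoffs: 116.9831 101.6545 80.6880 52.0102 12.7847 0.0000 0.0000 0.0000
t_6: node(6,0) S=48.7423 payoff=109.9177 vs cont=109.1529 → 109.9177 [stop]  node(6,1) S=66.6696 payoff=91.9904 vs cont=91.2256 → 91.9904 [stop]  node(6,2) S=91.1904 payoff=67.4696 vs cont=66.7048 → 67.4696 [stop]  node(6,3) S=124.7300 payoff=33.9300 vs cont=33.1652 → 33.9300 [stop]  node(6,4) S=170.6053 payoff=0.0000 vs cont=6.6627 → 6.6627 [wait]  node(6,5) S=233.3534 payoff=0.0000 vs cont=0.0000 → 0.0000 [wait]  node(6,6) S=319.1800 payoff=0.0000 vs cont=0.0000 → 0.0000 [wait]  ⇒ S*(6)=124.7300
t_5: node(5,0) S=57.0055 payoff=101.6545 vs cont=100.8897 → 101.6545 [stop]  node(5,1) S=77.9720 payoff=80.6880 vs cont=79.9232 → 80.6880 [stop]  node(5,2) S=106.6498 payoff=52.0102 vs cont=51.2454 → 52.0102 [stop]  node(5,3) S=145.8753 payoff=12.7847 vs cont=20.8408 → 20.8408 [wait]  node(5,4) S=199.5277 payoff=0.0000 vs cont=3.4722 → 3.4722 [wait]  node(5,5) S=272.9134 payoff=0.0000 vs cont=0.0000 → 0.0000 [wait]  ⇒ S*(5)=106.6498
t_4: node(4,0) S=66.6696 payoff=91.9904 vs cont=91.2256 → 91.9904 [stop]  node(4,1) S=91.1904 payoff=67.4696 vs cont=66.7048 → 67.4696 [stop]  node(4,2) S=124.7300 payoff=33.9300 vs cont=36.9841 → 36.9841 [wait]  node(4,3) S=170.6053 payoff=0.0000 vs cont=12.5070 → 12.5070 [wait]  node(4,4) S=233.3534 payoff=0.0000 vs cont=1.8095 → 1.8095 [wait]  ⇒ S*(4)=91.1904
t_3: node(3,0) S=77.9720 payoff=80.6880 vs cont=79.9232 → 80.6880 [stop]  node(3,1) S=106.6498 payoff=52.0102 vs cont=52.6931 → 52.6931 [wait]  node(3,2) S=145.8753 payoff=12.7847 vs cont=25.2028 → 25.2028 [wait]  node(3,3) S=199.5277 payoff=0.0000 vs cont=7.3757 → 7.3757 [wait]  ⇒ S*(3)=77.9720
t_2: node(2,0) S=91.1904 payoff=67.4696 vs cont=67.0285 → 67.4696 [stop]  node(2,1) S=124.7300 payoff=33.9300 vs cont=39.4077 → 39.4077 [wait]  node(2,2) S=170.6053 payoff=0.0000 vs cont=16.6306 → 16.6306 [wait]  ⇒ S*(2)=91.1904
t_1: node(1,0) S=106.6498 payoff=52.0102 vs cont=53.8420 → 53.8420 [wait]  node(1,1) S=145.8753 payoff=12.7847 vs cont=28.4206 → 28.4206 [wait]  ⇒ S*(1)=-
t_0: node(0,0) S=124.7300 payoff=33.9300 vs cont=41.5318 → 41.5318 [wait]  ⇒ S*(0)=-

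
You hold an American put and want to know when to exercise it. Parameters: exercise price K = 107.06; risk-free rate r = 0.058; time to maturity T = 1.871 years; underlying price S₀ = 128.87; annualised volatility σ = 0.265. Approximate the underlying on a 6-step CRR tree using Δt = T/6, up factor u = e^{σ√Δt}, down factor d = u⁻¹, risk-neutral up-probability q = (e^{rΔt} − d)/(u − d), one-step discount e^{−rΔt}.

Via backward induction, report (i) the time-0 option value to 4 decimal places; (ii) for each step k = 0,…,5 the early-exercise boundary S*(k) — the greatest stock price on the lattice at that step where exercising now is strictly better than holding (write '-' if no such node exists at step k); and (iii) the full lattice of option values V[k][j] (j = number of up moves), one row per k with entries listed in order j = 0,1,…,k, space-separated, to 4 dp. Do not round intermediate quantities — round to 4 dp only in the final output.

Δt=0.31183  u=1.15949  d=0.86245  q=0.52451  discount=0.98208
step 6 (expiry): payoffs max(K−S,0) = 54.0269 35.7613 11.2045 0.0000 0.0000 0.0000 0.0000
step 5: (k=5,j=0): S=61.4914, (K−S)⁺=45.5686, hold=43.6497 ⇒ V=45.5686 exercise | (k=5,j=1): S=82.6703, (K−S)⁺=24.3897, hold=22.4708 ⇒ V=24.3897 exercise | (k=5,j=2): S=111.1436, (K−S)⁺=0.0000, hold=5.2321 ⇒ V=5.2321 continue | (k=5,j=3): S=149.4236, (K−S)⁺=0.0000, hold=0.0000 ⇒ V=0.0000 continue | (k=5,j=4): S=200.8882, (K−S)⁺=0.0000, hold=0.0000 ⇒ V=0.0000 continue | (k=5,j=5): S=270.0781, (K−S)⁺=0.0000, hold=0.0000 ⇒ V=0.0000 continue  boundary S*=82.6703
step 4: (k=4,j=0): S=71.2987, (K−S)⁺=35.7613, hold=33.8424 ⇒ V=35.7613 exercise | (k=4,j=1): S=95.8555, (K−S)⁺=11.2045, hold=14.0843 ⇒ V=14.0843 continue | (k=4,j=2): S=128.8700, (K−S)⁺=0.0000, hold=2.4432 ⇒ V=2.4432 continue | (k=4,j=3): S=173.2554, (K−S)⁺=0.0000, hold=0.0000 ⇒ V=0.0000 continue | (k=4,j=4): S=232.9281, (K−S)⁺=0.0000, hold=0.0000 ⇒ V=0.0000 continue  boundary S*=71.2987
step 3: (k=3,j=0): S=82.6703, (K−S)⁺=24.3897, hold=23.9542 ⇒ V=24.3897 exercise | (k=3,j=1): S=111.1436, (K−S)⁺=0.0000, hold=7.8354 ⇒ V=7.8354 continue | (k=3,j=2): S=149.4236, (K−S)⁺=0.0000, hold=1.1409 ⇒ V=1.1409 continue | (k=3,j=3): S=200.8882, (K−S)⁺=0.0000, hold=0.0000 ⇒ V=0.0000 continue  boundary S*=82.6703
step 2: (k=2,j=0): S=95.8555, (K−S)⁺=11.2045, hold=15.4252 ⇒ V=15.4252 continue | (k=2,j=1): S=128.8700, (K−S)⁺=0.0000, hold=4.2465 ⇒ V=4.2465 continue | (k=2,j=2): S=173.2554, (K−S)⁺=0.0000, hold=0.5328 ⇒ V=0.5328 continue  boundary S*=-
step 1: (k=1,j=0): S=111.1436, (K−S)⁺=0.0000, hold=9.3905 ⇒ V=9.3905 continue | (k=1,j=1): S=149.4236, (K−S)⁺=0.0000, hold=2.2574 ⇒ V=2.2574 continue  boundary S*=-
step 0: (k=0,j=0): S=128.8700, (K−S)⁺=0.0000, hold=5.5478 ⇒ V=5.5478 continue  boundary S*=-

price = 5.5478
boundary = - - - 82.6703 71.2987 82.6703
tree:
5.5478
9.3905 2.2574
15.4252 4.2465 0.5328
24.3897 7.8354 1.1409 0.0000
35.7613 14.0843 2.4432 0.0000 0.0000
45.5686 24.3897 5.2321 0.0000 0.0000 0.0000
54.0269 35.7613 11.2045 0.0000 0.0000 0.0000 0.0000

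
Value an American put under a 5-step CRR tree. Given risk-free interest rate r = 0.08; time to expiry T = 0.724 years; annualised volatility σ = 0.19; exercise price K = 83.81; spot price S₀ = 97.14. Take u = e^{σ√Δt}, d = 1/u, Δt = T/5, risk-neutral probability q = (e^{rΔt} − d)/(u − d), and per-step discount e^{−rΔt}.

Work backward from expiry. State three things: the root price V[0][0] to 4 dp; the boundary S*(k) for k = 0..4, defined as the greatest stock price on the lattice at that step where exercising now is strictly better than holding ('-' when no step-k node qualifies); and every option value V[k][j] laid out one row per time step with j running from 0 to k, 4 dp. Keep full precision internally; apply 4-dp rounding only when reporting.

price = 0.8240
boundary = - - - - 72.7445
tree:
0.8240
1.6526 0.1964
3.2373 0.4540 0.0000
6.1354 1.0497 0.0000 0.0000
11.0655 2.4270 0.0000 0.0000 0.0000
16.1393 5.6113 0.0000 0.0000 0.0000 0.0000

Δt=0.14480, u=1.07498, d=0.93025, q=0.56244, disc=e^(-rΔt)=0.98848
k=5 terminal: V=max(K-S,0) → 16.1393 5.6113 0.0000 0.0000 0.0000 0.0000
k=4: j=0 S=72.7445 intr=11.0655 cont=10.1002 V=11.0655[EX]; j=1 S=84.0619 intr=0.0000 cont=2.4270 V=2.4270[hold]; j=2 S=97.1400 intr=0.0000 cont=0.0000 V=0.0000[hold]; j=3 S=112.2528 intr=0.0000 cont=0.0000 V=0.0000[hold]; j=4 S=129.7167 intr=0.0000 cont=0.0000 V=0.0000[hold]  S*(4)=72.7445
k=3: j=0 S=78.1987 intr=5.6113 cont=6.1354 V=6.1354[hold]; j=1 S=90.3647 intr=0.0000 cont=1.0497 V=1.0497[hold]; j=2 S=104.4233 intr=0.0000 cont=0.0000 V=0.0000[hold]; j=3 S=120.6692 intr=0.0000 cont=0.0000 V=0.0000[hold]  S*(3)=-
k=2: j=0 S=84.0619 intr=0.0000 cont=3.2373 V=3.2373[hold]; j=1 S=97.1400 intr=0.0000 cont=0.4540 V=0.4540[hold]; j=2 S=112.2528 intr=0.0000 cont=0.0000 V=0.0000[hold]  S*(2)=-
k=1: j=0 S=90.3647 intr=0.0000 cont=1.6526 V=1.6526[hold]; j=1 S=104.4233 intr=0.0000 cont=0.1964 V=0.1964[hold]  S*(1)=-
k=0: j=0 S=97.1400 intr=0.0000 cont=0.8240 V=0.8240[hold]  S*(0)=-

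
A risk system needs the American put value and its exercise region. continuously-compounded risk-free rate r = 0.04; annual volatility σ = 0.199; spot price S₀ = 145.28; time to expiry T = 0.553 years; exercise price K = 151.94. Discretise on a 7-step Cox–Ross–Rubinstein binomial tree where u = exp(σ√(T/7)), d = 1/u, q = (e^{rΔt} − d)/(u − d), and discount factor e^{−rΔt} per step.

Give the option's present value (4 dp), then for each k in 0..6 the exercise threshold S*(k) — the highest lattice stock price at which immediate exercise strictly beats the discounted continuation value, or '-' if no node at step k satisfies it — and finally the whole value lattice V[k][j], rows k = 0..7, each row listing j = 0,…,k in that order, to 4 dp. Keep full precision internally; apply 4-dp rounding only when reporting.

price = 10.8728
boundary = - - 129.9042 122.8378 129.9042 137.3772 129.9042
tree:
10.8728
15.7801 6.3052
22.0358 9.9693 2.8837
29.1022 15.1811 5.1086 0.8003
35.7843 22.0358 8.8011 1.6529 0.0000
42.1028 29.1022 14.5628 3.4138 0.0000 0.0000
48.0777 35.7843 22.0358 7.0509 0.0000 0.0000 0.0000
53.7275 42.1028 29.1022 14.5628 0.0000 0.0000 0.0000 0.0000

params: Δt=0.07900 u=1.05753 d=0.94560 q=0.51430 e^(-rΔt)=0.99684
t_7 payoffs: 53.7275 42.1028 29.1022 14.5628 0.0000 0.0000 0.0000 0.0000
t_6: node(6,0) S=103.8623 payoff=48.0777 vs cont=47.5983 → 48.0777 [stop]  node(6,1) S=116.1557 payoff=35.7843 vs cont=35.3049 → 35.7843 [stop]  node(6,2) S=129.9042 payoff=22.0358 vs cont=21.5564 → 22.0358 [stop]  node(6,3) S=145.2800 payoff=6.6600 vs cont=7.0509 → 7.0509 [wait]  node(6,4) S=162.4757 payoff=0.0000 vs cont=0.0000 → 0.0000 [wait]  node(6,5) S=181.7068 payoff=0.0000 vs cont=0.0000 → 0.0000 [wait]  node(6,6) S=203.2140 payoff=0.0000 vs cont=0.0000 → 0.0000 [wait]  ⇒ S*(6)=129.9042
t_5: node(5,0) S=109.8372 payoff=42.1028 vs cont=41.6235 → 42.1028 [stop]  node(5,1) S=122.8378 payoff=29.1022 vs cont=28.6229 → 29.1022 [stop]  node(5,2) S=137.3772 payoff=14.5628 vs cont=14.2839 → 14.5628 [stop]  node(5,3) S=153.6375 payoff=0.0000 vs cont=3.4138 → 3.4138 [wait]  node(5,4) S=171.8224 payoff=0.0000 vs cont=0.0000 → 0.0000 [wait]  node(5,5) S=192.1597 payoff=0.0000 vs cont=0.0000 → 0.0000 [wait]  ⇒ S*(5)=137.3772
t_4: node(4,0) S=116.1557 payoff=35.7843 vs cont=35.3049 → 35.7843 [stop]  node(4,1) S=129.9042 payoff=22.0358 vs cont=21.5564 → 22.0358 [stop]  node(4,2) S=145.2800 payoff=6.6600 vs cont=8.8011 → 8.8011 [wait]  node(4,3) S=162.4757 payoff=0.0000 vs cont=1.6529 → 1.6529 [wait]  node(4,4) S=181.7068 payoff=0.0000 vs cont=0.0000 → 0.0000 [wait]  ⇒ S*(4)=129.9042
t_3: node(3,0) S=122.8378 payoff=29.1022 vs cont=28.6229 → 29.1022 [stop]  node(3,1) S=137.3772 payoff=14.5628 vs cont=15.1811 → 15.1811 [wait]  node(3,2) S=153.6375 payoff=0.0000 vs cont=5.1086 → 5.1086 [wait]  node(3,3) S=171.8224 payoff=0.0000 vs cont=0.8003 → 0.8003 [wait]  ⇒ S*(3)=122.8378
t_2: node(2,0) S=129.9042 payoff=22.0358 vs cont=21.8734 → 22.0358 [stop]  node(2,1) S=145.2800 payoff=6.6600 vs cont=9.9693 → 9.9693 [wait]  node(2,2) S=162.4757 payoff=0.0000 vs cont=2.8837 → 2.8837 [wait]  ⇒ S*(2)=129.9042
t_1: node(1,0) S=137.3772 payoff=14.5628 vs cont=15.7801 → 15.7801 [wait]  node(1,1) S=153.6375 payoff=0.0000 vs cont=6.3052 → 6.3052 [wait]  ⇒ S*(1)=-
t_0: node(0,0) S=145.2800 payoff=6.6600 vs cont=10.8728 → 10.8728 [wait]  ⇒ S*(0)=-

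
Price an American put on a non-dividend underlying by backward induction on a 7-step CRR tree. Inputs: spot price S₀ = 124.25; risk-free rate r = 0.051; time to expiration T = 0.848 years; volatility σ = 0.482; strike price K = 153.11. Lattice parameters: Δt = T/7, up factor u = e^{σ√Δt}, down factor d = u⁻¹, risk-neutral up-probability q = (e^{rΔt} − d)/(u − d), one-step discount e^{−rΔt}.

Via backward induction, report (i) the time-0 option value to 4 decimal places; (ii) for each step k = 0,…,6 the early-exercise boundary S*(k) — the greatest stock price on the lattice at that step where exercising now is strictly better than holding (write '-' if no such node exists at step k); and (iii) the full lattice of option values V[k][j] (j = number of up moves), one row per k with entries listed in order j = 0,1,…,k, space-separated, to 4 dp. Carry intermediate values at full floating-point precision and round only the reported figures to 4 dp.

price = 38.0519
boundary = - - 88.8340 75.1140 88.8340 105.0601 124.2500
tree:
38.0519
50.3362 25.0530
64.2760 35.6787 13.7069
77.9960 48.9858 21.5256 5.2967
89.5970 64.2760 32.8273 9.3912 0.8680
99.4063 77.9960 48.0499 16.5329 1.6685 0.0000
107.7006 89.5970 64.2760 28.8600 3.2072 0.0000 0.0000
114.7139 99.4063 77.9960 48.0499 6.1650 0.0000 0.0000 0.0000

Δt=0.12114  u=1.18266  d=0.84555  q=0.47654  discount=0.99384
step 7 (expiry): payoffs max(K−S,0) = 114.7139 99.4063 77.9960 48.0499 6.1650 0.0000 0.0000 0.0000
step 6: (k=6,j=0): S=45.4094, (K−S)⁺=107.7006, hold=106.7576 ⇒ V=107.7006 exercise | (k=6,j=1): S=63.5130, (K−S)⁺=89.5970, hold=88.6540 ⇒ V=89.5970 exercise | (k=6,j=2): S=88.8340, (K−S)⁺=64.2760, hold=63.3329 ⇒ V=64.2760 exercise | (k=6,j=3): S=124.2500, (K−S)⁺=28.8600, hold=27.9170 ⇒ V=28.8600 exercise | (k=6,j=4): S=173.7854, (K−S)⁺=0.0000, hold=3.2072 ⇒ V=3.2072 continue | (k=6,j=5): S=243.0695, (K−S)⁺=0.0000, hold=0.0000 ⇒ V=0.0000 continue | (k=6,j=6): S=339.9753, (K−S)⁺=0.0000, hold=0.0000 ⇒ V=0.0000 continue  boundary S*=124.2500
step 5: (k=5,j=0): S=53.7037, (K−S)⁺=99.4063, hold=98.4633 ⇒ V=99.4063 exercise | (k=5,j=1): S=75.1140, (K−S)⁺=77.9960, hold=77.0530 ⇒ V=77.9960 exercise | (k=5,j=2): S=105.0601, (K−S)⁺=48.0499, hold=47.1068 ⇒ V=48.0499 exercise | (k=5,j=3): S=146.9450, (K−S)⁺=6.1650, hold=16.5329 ⇒ V=16.5329 continue | (k=5,j=4): S=205.5284, (K−S)⁺=0.0000, hold=1.6685 ⇒ V=1.6685 continue | (k=5,j=5): S=287.4676, (K−S)⁺=0.0000, hold=0.0000 ⇒ V=0.0000 continue  boundary S*=105.0601
step 4: (k=4,j=0): S=63.5130, (K−S)⁺=89.5970, hold=88.6540 ⇒ V=89.5970 exercise | (k=4,j=1): S=88.8340, (K−S)⁺=64.2760, hold=63.3329 ⇒ V=64.2760 exercise | (k=4,j=2): S=124.2500, (K−S)⁺=28.8600, hold=32.8273 ⇒ V=32.8273 continue | (k=4,j=3): S=173.7854, (K−S)⁺=0.0000, hold=9.3912 ⇒ V=9.3912 continue | (k=4,j=4): S=243.0695, (K−S)⁺=0.0000, hold=0.8680 ⇒ V=0.8680 continue  boundary S*=88.8340
step 3: (k=3,j=0): S=75.1140, (K−S)⁺=77.9960, hold=77.0530 ⇒ V=77.9960 exercise | (k=3,j=1): S=105.0601, (K−S)⁺=48.0499, hold=48.9858 ⇒ V=48.9858 continue | (k=3,j=2): S=146.9450, (K−S)⁺=6.1650, hold=21.5256 ⇒ V=21.5256 continue | (k=3,j=3): S=205.5284, (K−S)⁺=0.0000, hold=5.2967 ⇒ V=5.2967 continue  boundary S*=75.1140
step 2: (k=2,j=0): S=88.8340, (K−S)⁺=64.2760, hold=63.7762 ⇒ V=64.2760 exercise | (k=2,j=1): S=124.2500, (K−S)⁺=28.8600, hold=35.6787 ⇒ V=35.6787 continue | (k=2,j=2): S=173.7854, (K−S)⁺=0.0000, hold=13.7069 ⇒ V=13.7069 continue  boundary S*=88.8340
step 1: (k=1,j=0): S=105.0601, (K−S)⁺=48.0499, hold=50.3362 ⇒ V=50.3362 continue | (k=1,j=1): S=146.9450, (K−S)⁺=6.1650, hold=25.0530 ⇒ V=25.0530 continue  boundary S*=-
step 0: (k=0,j=0): S=124.2500, (K−S)⁺=28.8600, hold=38.0519 ⇒ V=38.0519 continue  boundary S*=-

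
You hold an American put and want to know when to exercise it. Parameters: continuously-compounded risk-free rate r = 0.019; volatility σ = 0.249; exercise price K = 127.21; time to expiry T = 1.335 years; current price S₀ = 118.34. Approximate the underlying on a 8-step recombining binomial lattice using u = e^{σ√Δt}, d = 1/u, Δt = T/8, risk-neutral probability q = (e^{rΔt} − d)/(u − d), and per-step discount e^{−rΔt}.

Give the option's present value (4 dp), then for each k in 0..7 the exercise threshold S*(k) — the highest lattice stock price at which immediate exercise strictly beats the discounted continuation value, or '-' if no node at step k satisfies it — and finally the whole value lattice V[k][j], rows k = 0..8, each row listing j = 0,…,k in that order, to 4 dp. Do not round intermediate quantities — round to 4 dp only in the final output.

params: Δt=0.16687 u=1.10707 d=0.90328 q=0.49018 e^(-rΔt)=0.99683
t_8 payoffs: 74.7620 62.9294 48.4274 30.6536 8.8700 0.0000 0.0000 0.0000 0.0000
t_7: node(7,0) S=58.0637 payoff=69.1463 vs cont=68.7436 → 69.1463 [stop]  node(7,1) S=71.1632 payoff=56.0468 vs cont=55.6442 → 56.0468 [stop]  node(7,2) S=87.2179 payoff=39.9921 vs cont=39.5894 → 39.9921 [stop]  node(7,3) S=106.8947 payoff=20.3153 vs cont=19.9126 → 20.3153 [stop]  node(7,4) S=131.0107 payoff=0.0000 vs cont=4.5078 → 4.5078 [wait]  node(7,5) S=160.5674 payoff=0.0000 vs cont=0.0000 → 0.0000 [wait]  node(7,6) S=196.7922 payoff=0.0000 vs cont=0.0000 → 0.0000 [wait]  node(7,7) S=241.1896 payoff=0.0000 vs cont=0.0000 → 0.0000 [wait]  ⇒ S*(7)=106.8947
t_6: node(6,0) S=64.2806 payoff=62.9294 vs cont=62.5267 → 62.9294 [stop]  node(6,1) S=78.7826 payoff=48.4274 vs cont=48.0247 → 48.4274 [stop]  node(6,2) S=96.5564 payoff=30.6536 vs cont=30.2509 → 30.6536 [stop]  node(6,3) S=118.3400 payoff=8.8700 vs cont=12.5271 → 12.5271 [wait]  node(6,4) S=145.0381 payoff=0.0000 vs cont=2.2909 → 2.2909 [wait]  node(6,5) S=177.7594 payoff=0.0000 vs cont=0.0000 → 0.0000 [wait]  node(6,6) S=217.8629 payoff=0.0000 vs cont=0.0000 → 0.0000 [wait]  ⇒ S*(6)=96.5564
t_5: node(5,0) S=71.1632 payoff=56.0468 vs cont=55.6442 → 56.0468 [stop]  node(5,1) S=87.2179 payoff=39.9921 vs cont=39.5894 → 39.9921 [stop]  node(5,2) S=106.8947 payoff=20.3153 vs cont=21.6995 → 21.6995 [wait]  node(5,3) S=131.0107 payoff=0.0000 vs cont=7.4858 → 7.4858 [wait]  node(5,4) S=160.5674 payoff=0.0000 vs cont=1.1643 → 1.1643 [wait]  node(5,5) S=196.7922 payoff=0.0000 vs cont=0.0000 → 0.0000 [wait]  ⇒ S*(5)=87.2179
t_4: node(4,0) S=78.7826 payoff=48.4274 vs cont=48.0247 → 48.4274 [stop]  node(4,1) S=96.5564 payoff=30.6536 vs cont=30.9273 → 30.9273 [wait]  node(4,2) S=118.3400 payoff=8.8700 vs cont=14.6856 → 14.6856 [wait]  node(4,3) S=145.0381 payoff=0.0000 vs cont=4.3732 → 4.3732 [wait]  node(4,4) S=177.7594 payoff=0.0000 vs cont=0.5917 → 0.5917 [wait]  ⇒ S*(4)=78.7826
t_3: node(3,0) S=87.2179 payoff=39.9921 vs cont=39.7231 → 39.9921 [stop]  node(3,1) S=106.8947 payoff=20.3153 vs cont=22.8933 → 22.8933 [wait]  node(3,2) S=131.0107 payoff=0.0000 vs cont=9.6003 → 9.6003 [wait]  node(3,3) S=160.5674 payoff=0.0000 vs cont=2.5116 → 2.5116 [wait]  ⇒ S*(3)=87.2179
t_2: node(2,0) S=96.5564 payoff=30.6536 vs cont=31.5106 → 31.5106 [wait]  node(2,1) S=118.3400 payoff=8.8700 vs cont=16.3255 → 16.3255 [wait]  node(2,2) S=145.0381 payoff=0.0000 vs cont=6.1062 → 6.1062 [wait]  ⇒ S*(2)=-
t_1: node(1,0) S=106.8947 payoff=20.3153 vs cont=23.9911 → 23.9911 [wait]  node(1,1) S=131.0107 payoff=0.0000 vs cont=11.2804 → 11.2804 [wait]  ⇒ S*(1)=-
t_0: node(0,0) S=118.3400 payoff=8.8700 vs cont=17.7044 → 17.7044 [wait]  ⇒ S*(0)=-

price = 17.7044
boundary = - - - 87.2179 78.7826 87.2179 96.5564 106.8947
tree:
17.7044
23.9911 11.2804
31.5106 16.3255 6.1062
39.9921 22.8933 9.6003 2.5116
48.4274 30.9273 14.6856 4.3732 0.5917
56.0468 39.9921 21.6995 7.4858 1.1643 0.0000
62.9294 48.4274 30.6536 12.5271 2.2909 0.0000 0.0000
69.1463 56.0468 39.9921 20.3153 4.5078 0.0000 0.0000 0.0000
74.7620 62.9294 48.4274 30.6536 8.8700 0.0000 0.0000 0.0000 0.0000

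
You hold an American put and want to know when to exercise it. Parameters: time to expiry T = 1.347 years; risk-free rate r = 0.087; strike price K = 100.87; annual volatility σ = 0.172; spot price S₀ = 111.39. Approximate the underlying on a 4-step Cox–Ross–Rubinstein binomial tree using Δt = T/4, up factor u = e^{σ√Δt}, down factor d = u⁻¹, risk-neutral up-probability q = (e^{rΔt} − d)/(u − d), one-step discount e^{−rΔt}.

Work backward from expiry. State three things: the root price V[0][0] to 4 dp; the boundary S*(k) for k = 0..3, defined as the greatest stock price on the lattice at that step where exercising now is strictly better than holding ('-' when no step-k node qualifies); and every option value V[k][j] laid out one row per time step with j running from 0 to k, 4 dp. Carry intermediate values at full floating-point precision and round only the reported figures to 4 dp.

price = 1.8562
boundary = - - 91.2327 82.5663
tree:
1.8562
4.3007 0.4701
9.6373 1.2866 0.0000
18.3037 3.5213 0.0000 0.0000
26.1468 9.6373 0.0000 0.0000 0.0000

Δt=0.33675  u=1.10496  d=0.90501  q=0.62375  discount=0.97113
step 4 (expiry): payoffs max(K−S,0) = 26.1468 9.6373 0.0000 0.0000 0.0000
step 3: (k=3,j=0): S=82.5663, (K−S)⁺=18.3037, hold=15.3913 ⇒ V=18.3037 exercise | (k=3,j=1): S=100.8088, (K−S)⁺=0.0612, hold=3.5213 ⇒ V=3.5213 continue | (k=3,j=2): S=123.0818, (K−S)⁺=0.0000, hold=0.0000 ⇒ V=0.0000 continue | (k=3,j=3): S=150.2759, (K−S)⁺=0.0000, hold=0.0000 ⇒ V=0.0000 continue  boundary S*=82.5663
step 2: (k=2,j=0): S=91.2327, (K−S)⁺=9.6373, hold=8.8209 ⇒ V=9.6373 exercise | (k=2,j=1): S=111.3900, (K−S)⁺=0.0000, hold=1.2866 ⇒ V=1.2866 continue | (k=2,j=2): S=136.0009, (K−S)⁺=0.0000, hold=0.0000 ⇒ V=0.0000 continue  boundary S*=91.2327
step 1: (k=1,j=0): S=100.8088, (K−S)⁺=0.0612, hold=4.3007 ⇒ V=4.3007 continue | (k=1,j=1): S=123.0818, (K−S)⁺=0.0000, hold=0.4701 ⇒ V=0.4701 continue  boundary S*=-
step 0: (k=0,j=0): S=111.3900, (K−S)⁺=0.0000, hold=1.8562 ⇒ V=1.8562 continue  boundary S*=-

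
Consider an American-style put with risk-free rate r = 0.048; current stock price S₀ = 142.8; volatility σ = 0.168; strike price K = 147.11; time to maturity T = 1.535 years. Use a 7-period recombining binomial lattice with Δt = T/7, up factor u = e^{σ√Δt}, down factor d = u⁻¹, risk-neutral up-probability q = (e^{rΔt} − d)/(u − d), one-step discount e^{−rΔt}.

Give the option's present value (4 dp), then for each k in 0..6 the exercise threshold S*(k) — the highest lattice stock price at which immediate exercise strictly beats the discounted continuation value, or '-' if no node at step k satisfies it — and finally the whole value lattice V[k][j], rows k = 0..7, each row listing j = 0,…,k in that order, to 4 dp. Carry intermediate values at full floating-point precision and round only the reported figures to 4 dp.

price = 10.3334
boundary = - - 122.0100 112.7792 122.0100 131.9963 122.0100
tree:
10.3334
16.3904 5.5276
25.1000 9.5095 2.3438
34.3308 15.7939 4.4998 0.6074
42.8632 25.1000 8.4085 1.3566 0.0000
50.7501 34.3308 15.1137 3.0298 0.0000 0.0000
58.0403 42.8632 25.1000 6.7670 0.0000 0.0000 0.0000
64.7789 50.7501 34.3308 15.1137 0.0000 0.0000 0.0000 0.0000

Δt=0.21929, u=1.08185, d=0.92434, q=0.54752, disc=e^(-rΔt)=0.98953
k=7 terminal: V=max(K-S,0) → 64.7789 50.7501 34.3308 15.1137 0.0000 0.0000 0.0000 0.0000
k=6: j=0 S=89.0697 intr=58.0403 cont=56.5000 V=58.0403[EX]; j=1 S=104.2468 intr=42.8632 cont=41.3229 V=42.8632[EX]; j=2 S=122.0100 intr=25.1000 cont=23.5597 V=25.1000[EX]; j=3 S=142.8000 intr=4.3100 cont=6.7670 V=6.7670[hold]; j=4 S=167.1325 intr=0.0000 cont=0.0000 V=0.0000[hold]; j=5 S=195.6112 intr=0.0000 cont=0.0000 V=0.0000[hold]; j=6 S=228.9425 intr=0.0000 cont=0.0000 V=0.0000[hold]  S*(6)=122.0100
k=5: j=0 S=96.3599 intr=50.7501 cont=49.2098 V=50.7501[EX]; j=1 S=112.7792 intr=34.3308 cont=32.7905 V=34.3308[EX]; j=2 S=131.9963 intr=15.1137 cont=14.9045 V=15.1137[EX]; j=3 S=154.4879 intr=0.0000 cont=3.0298 V=3.0298[hold]; j=4 S=180.8120 intr=0.0000 cont=0.0000 V=0.0000[hold]; j=5 S=211.6216 intr=0.0000 cont=0.0000 V=0.0000[hold]  S*(5)=131.9963
k=4: j=0 S=104.2468 intr=42.8632 cont=41.3229 V=42.8632[EX]; j=1 S=122.0100 intr=25.1000 cont=23.5597 V=25.1000[EX]; j=2 S=142.8000 intr=4.3100 cont=8.4085 V=8.4085[hold]; j=3 S=167.1325 intr=0.0000 cont=1.3566 V=1.3566[hold]; j=4 S=195.6112 intr=0.0000 cont=0.0000 V=0.0000[hold]  S*(4)=122.0100
k=3: j=0 S=112.7792 intr=34.3308 cont=32.7905 V=34.3308[EX]; j=1 S=131.9963 intr=15.1137 cont=15.7939 V=15.7939[hold]; j=2 S=154.4879 intr=0.0000 cont=4.4998 V=4.4998[hold]; j=3 S=180.8120 intr=0.0000 cont=0.6074 V=0.6074[hold]  S*(3)=112.7792
k=2: j=0 S=122.0100 intr=25.1000 cont=23.9282 V=25.1000[EX]; j=1 S=142.8000 intr=4.3100 cont=9.5095 V=9.5095[hold]; j=2 S=167.1325 intr=0.0000 cont=2.3438 V=2.3438[hold]  S*(2)=122.0100
k=1: j=0 S=131.9963 intr=15.1137 cont=16.3904 V=16.3904[hold]; j=1 S=154.4879 intr=0.0000 cont=5.5276 V=5.5276[hold]  S*(1)=-
k=0: j=0 S=142.8000 intr=4.3100 cont=10.3334 V=10.3334[hold]  S*(0)=-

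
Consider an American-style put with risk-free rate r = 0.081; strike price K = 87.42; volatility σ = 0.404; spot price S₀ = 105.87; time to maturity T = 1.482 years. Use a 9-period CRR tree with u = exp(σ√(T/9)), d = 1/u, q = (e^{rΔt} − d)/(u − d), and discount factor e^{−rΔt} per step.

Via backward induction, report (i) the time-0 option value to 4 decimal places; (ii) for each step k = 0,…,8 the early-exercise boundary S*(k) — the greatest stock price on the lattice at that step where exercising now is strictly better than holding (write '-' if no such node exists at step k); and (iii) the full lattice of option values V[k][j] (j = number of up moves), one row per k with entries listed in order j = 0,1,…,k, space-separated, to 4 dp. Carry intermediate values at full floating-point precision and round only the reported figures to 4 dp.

price = 7.3986
boundary = - - - - 54.9516 46.6426 54.9516 64.7409 54.9516
tree:
7.3986
11.2110 3.7831
16.5256 6.1948 1.4718
23.5923 9.8993 2.6549 0.3276
32.4684 15.3456 4.7162 0.6638 0.0000
40.7774 22.8874 8.2122 1.3451 0.0000 0.0000
47.8301 32.4684 13.9165 2.7257 0.0000 0.0000 0.0000
53.8164 40.7774 22.6791 5.5233 0.0000 0.0000 0.0000 0.0000
58.8975 47.8301 32.4684 11.1921 0.0000 0.0000 0.0000 0.0000 0.0000
63.2103 53.8164 40.7774 22.6791 0.0000 0.0000 0.0000 0.0000 0.0000 0.0000

Δt=0.16467  u=1.17814  d=0.84879  q=0.49988  discount=0.98675
step 9 (expiry): payoffs max(K−S,0) = 63.2103 53.8164 40.7774 22.6791 0.0000 0.0000 0.0000 0.0000 0.0000 0.0000
step 8: (k=8,j=0): S=28.5225, (K−S)⁺=58.8975, hold=57.7392 ⇒ V=58.8975 exercise | (k=8,j=1): S=39.5899, (K−S)⁺=47.8301, hold=46.6719 ⇒ V=47.8301 exercise | (k=8,j=2): S=54.9516, (K−S)⁺=32.4684, hold=31.3101 ⇒ V=32.4684 exercise | (k=8,j=3): S=76.2740, (K−S)⁺=11.1460, hold=11.1921 ⇒ V=11.1921 continue | (k=8,j=4): S=105.8700, (K−S)⁺=0.0000, hold=0.0000 ⇒ V=0.0000 continue | (k=8,j=5): S=146.9499, (K−S)⁺=0.0000, hold=0.0000 ⇒ V=0.0000 continue | (k=8,j=6): S=203.9696, (K−S)⁺=0.0000, hold=0.0000 ⇒ V=0.0000 continue | (k=8,j=7): S=283.1142, (K−S)⁺=0.0000, hold=0.0000 ⇒ V=0.0000 continue | (k=8,j=8): S=392.9686, (K−S)⁺=0.0000, hold=0.0000 ⇒ V=0.0000 continue  boundary S*=54.9516
step 7: (k=7,j=0): S=33.6036, (K−S)⁺=53.8164, hold=52.6581 ⇒ V=53.8164 exercise | (k=7,j=1): S=46.6426, (K−S)⁺=40.7774, hold=39.6192 ⇒ V=40.7774 exercise | (k=7,j=2): S=64.7409, (K−S)⁺=22.6791, hold=21.5436 ⇒ V=22.6791 exercise | (k=7,j=3): S=89.8617, (K−S)⁺=0.0000, hold=5.5233 ⇒ V=5.5233 continue | (k=7,j=4): S=124.7300, (K−S)⁺=0.0000, hold=0.0000 ⇒ V=0.0000 continue | (k=7,j=5): S=173.1280, (K−S)⁺=0.0000, hold=0.0000 ⇒ V=0.0000 continue | (k=7,j=6): S=240.3054, (K−S)⁺=0.0000, hold=0.0000 ⇒ V=0.0000 continue | (k=7,j=7): S=333.5491, (K−S)⁺=0.0000, hold=0.0000 ⇒ V=0.0000 continue  boundary S*=64.7409
step 6: (k=6,j=0): S=39.5899, (K−S)⁺=47.8301, hold=46.6719 ⇒ V=47.8301 exercise | (k=6,j=1): S=54.9516, (K−S)⁺=32.4684, hold=31.3101 ⇒ V=32.4684 exercise | (k=6,j=2): S=76.2740, (K−S)⁺=11.1460, hold=13.9165 ⇒ V=13.9165 continue | (k=6,j=3): S=105.8700, (K−S)⁺=0.0000, hold=2.7257 ⇒ V=2.7257 continue | (k=6,j=4): S=146.9499, (K−S)⁺=0.0000, hold=0.0000 ⇒ V=0.0000 continue | (k=6,j=5): S=203.9696, (K−S)⁺=0.0000, hold=0.0000 ⇒ V=0.0000 continue | (k=6,j=6): S=283.1142, (K−S)⁺=0.0000, hold=0.0000 ⇒ V=0.0000 continue  boundary S*=54.9516
step 5: (k=5,j=0): S=46.6426, (K−S)⁺=40.7774, hold=39.6192 ⇒ V=40.7774 exercise | (k=5,j=1): S=64.7409, (K−S)⁺=22.6791, hold=22.8874 ⇒ V=22.8874 continue | (k=5,j=2): S=89.8617, (K−S)⁺=0.0000, hold=8.2122 ⇒ V=8.2122 continue | (k=5,j=3): S=124.7300, (K−S)⁺=0.0000, hold=1.3451 ⇒ V=1.3451 continue | (k=5,j=4): S=173.1280, (K−S)⁺=0.0000, hold=0.0000 ⇒ V=0.0000 continue | (k=5,j=5): S=240.3054, (K−S)⁺=0.0000, hold=0.0000 ⇒ V=0.0000 continue  boundary S*=46.6426
step 4: (k=4,j=0): S=54.9516, (K−S)⁺=32.4684, hold=31.4129 ⇒ V=32.4684 exercise | (k=4,j=1): S=76.2740, (K−S)⁺=11.1460, hold=15.3456 ⇒ V=15.3456 continue | (k=4,j=2): S=105.8700, (K−S)⁺=0.0000, hold=4.7162 ⇒ V=4.7162 continue | (k=4,j=3): S=146.9499, (K−S)⁺=0.0000, hold=0.6638 ⇒ V=0.6638 continue | (k=4,j=4): S=203.9696, (K−S)⁺=0.0000, hold=0.0000 ⇒ V=0.0000 continue  boundary S*=54.9516
step 3: (k=3,j=0): S=64.7409, (K−S)⁺=22.6791, hold=23.5923 ⇒ V=23.5923 continue | (k=3,j=1): S=89.8617, (K−S)⁺=0.0000, hold=9.8993 ⇒ V=9.8993 continue | (k=3,j=2): S=124.7300, (K−S)⁺=0.0000, hold=2.6549 ⇒ V=2.6549 continue | (k=3,j=3): S=173.1280, (K−S)⁺=0.0000, hold=0.3276 ⇒ V=0.3276 continue  boundary S*=-
step 2: (k=2,j=0): S=76.2740, (K−S)⁺=11.1460, hold=16.5256 ⇒ V=16.5256 continue | (k=2,j=1): S=105.8700, (K−S)⁺=0.0000, hold=6.1948 ⇒ V=6.1948 continue | (k=2,j=2): S=146.9499, (K−S)⁺=0.0000, hold=1.4718 ⇒ V=1.4718 continue  boundary S*=-
step 1: (k=1,j=0): S=89.8617, (K−S)⁺=0.0000, hold=11.2110 ⇒ V=11.2110 continue | (k=1,j=1): S=124.7300, (K−S)⁺=0.0000, hold=3.7831 ⇒ V=3.7831 continue  boundary S*=-
step 0: (k=0,j=0): S=105.8700, (K−S)⁺=0.0000, hold=7.3986 ⇒ V=7.3986 continue  boundary S*=-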